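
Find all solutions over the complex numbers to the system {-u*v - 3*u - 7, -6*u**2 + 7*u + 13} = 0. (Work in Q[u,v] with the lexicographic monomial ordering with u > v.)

Compute a lex Gröbner basis by Buchberger's algorithm.
f_1 = -u*v - 3*u - 7, LT = u*v.
f_2 = -6*u**2 + 7*u + 13, LT = u**2.

S(f_1,f_2): lcm = u**2*v. S = 3*u**2 + 7/6*u*v + 7*u + 13/6*v.
  leading term u**2: subtract (-1/2)·f_2 from 3*u**2 + 7/6*u*v + 7*u + 13/6*v → 7/6*u*v + 21/2*u + 13/6*v + 13/2
  leading term u*v: subtract (-7/6)·f_1 from 7/6*u*v + 21/2*u + 13/6*v + 13/2 → 7*u + 13/6*v - 5/3
  leading term u: no divisor's leading term divides it; move 7*u to the remainder.
  leading term v: no divisor's leading term divides it; move 13/6*v to the remainder.
  leading term 1: no divisor's leading term divides it; move -5/3 to the remainder.
  remainder 7*u + 13/6*v - 5/3 ≠ 0; add h_3 = 7*u + 13/6*v - 5/3 to the basis.

S(f_1,h_3): lcm = u*v. S = 3*u - 13/42*v**2 + 5/21*v + 7.
  leading term u: subtract (3/7)·h_3 from 3*u - 13/42*v**2 + 5/21*v + 7 → -13/42*v**2 - 29/42*v + 54/7
  leading term v**2: no divisor's leading term divides it; move -13/42*v**2 to the remainder.
  leading term v: no divisor's leading term divides it; move -29/42*v to the remainder.
  leading term 1: no divisor's leading term divides it; move 54/7 to the remainder.
  remainder -13/42*v**2 - 29/42*v + 54/7 ≠ 0; add h_4 = -13/42*v**2 - 29/42*v + 54/7 to the basis.

The other S-polynomials (S(f_2,h_3), S(f_1,h_4), S(f_2,h_4), S(h_3,h_4)) all reduce to 0 modulo the current basis, so we have a Gröbner basis.
Inter-reduce: drop elements whose leading term is divisible by another's, tail-reduce, and make monic.
Reduced Gröbner basis: {u + 13/42*v - 5/21, v**2 + 29/13*v - 324/13}.

From the last basis element, v**2 + 29/13*v - 324/13 = 0, so v takes values in {-81/13, 4}. Each choice, substituted upward through the basis, yields the corresponding point(s) of the solution set.
  v = -81/13: the earlier basis element becomes u - 13/6 = 0, giving u = 13/6 — point (13/6, -81/13).
  v = 4: the earlier basis element becomes u + 1 = 0, giving u = -1 — point (-1, 4).

{(13/6, -81/13), (-1, 4)}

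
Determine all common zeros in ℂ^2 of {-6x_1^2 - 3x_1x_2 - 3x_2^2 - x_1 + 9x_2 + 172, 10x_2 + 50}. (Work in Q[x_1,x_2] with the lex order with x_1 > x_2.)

Compute a lex Gröbner basis by Buchberger's algorithm.
f_1 = -6x_1^2 - 3x_1x_2 - x_1 - 3x_2^2 + 9x_2 + 172, LT = x_1^2.
f_2 = 10x_2 + 50, LT = x_2.

The S-polynomials (S(f_1,f_2)) all reduce to 0 modulo the current basis, so we have a Gröbner basis.
Inter-reduce: drop elements whose leading term is divisible by another's, tail-reduce, and make monic.
Reduced Gröbner basis: {x_1^2 - 7/3x_1 - 26/3, x_2 + 5}.

A lex Gröbner basis eliminates variables successively. Here x_2 + 5 depends only on x_2, with roots {-5}; lifting each root through the earlier basis elements recovers the full solutions.
  x_2 = -5: the earlier basis element becomes x_1^2 - 7/3x_1 - 26/3 = 0, giving x_1 = -2, 13/3 — points (-2, -5), (13/3, -5).

{(-2, -5), (13/3, -5)}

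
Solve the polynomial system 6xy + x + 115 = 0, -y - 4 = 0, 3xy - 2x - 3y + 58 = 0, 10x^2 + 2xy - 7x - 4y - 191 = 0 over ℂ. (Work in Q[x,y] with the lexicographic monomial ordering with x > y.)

Compute a lex Gröbner basis by Buchberger's algorithm.
f_1 = 6xy + x + 115, LT = xy.
f_2 = -y - 4, LT = y.
f_3 = 3xy - 2x - 3y + 58, LT = xy.
f_4 = 10x^2 + 2xy - 7x - 4y - 191, LT = x^2.

S(f_1,f_2): lcm = xy. S = -23/6x + 115/6.
  leading term x: no divisor's leading term divides it; move -23/6x to the remainder.
  leading term 1: no divisor's leading term divides it; move 115/6 to the remainder.
  remainder -23/6x + 115/6 ≠ 0; add h_5 = -23/6x + 115/6 to the basis.

The other S-polynomials (S(f_1,f_3), S(f_1,f_4), S(f_2,f_3), S(f_2,f_4), S(f_3,f_4), S(f_1,h_5), S(f_2,h_5), S(f_3,h_5), S(f_4,h_5)) all reduce to 0 modulo the current basis, so we have a Gröbner basis.
Inter-reduce: drop elements whose leading term is divisible by another's, tail-reduce, and make monic.
Reduced Gröbner basis: {x - 5, y + 4}.

The lex basis is triangular: the last element involves only y. Solving y + 4 = 0 gives y ∈ {-4}; substituting each value into the earlier elements determines the remaining variables.
  y = -4: the earlier basis element becomes x - 5 = 0, giving x = 5 — point (5, -4).

{(5, -4)}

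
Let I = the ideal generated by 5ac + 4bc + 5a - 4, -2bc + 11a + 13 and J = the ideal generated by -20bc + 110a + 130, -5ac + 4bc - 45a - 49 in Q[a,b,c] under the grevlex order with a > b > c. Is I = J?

Since reduced Gröbner bases are canonical representatives of ideals under a given ordering, it suffices to compute and compare them.
Buchberger on the first generating set:
f_1 = 5ac + 4bc + 5a - 4, LT = ac.
f_2 = -2bc + 11a + 13, LT = bc.

S(f_1,f_2): lcm = abc. S = 4/5b^2c + 11/2a^2 + ab + 13/2a - 4/5b.
  leading term b^2c: subtract (-2/5b)·f_2 from 4/5b^2c + 11/2a^2 + ab + 13/2a - 4/5b → 11/2a^2 + 27/5ab + 13/2a + 22/5b
  leading term a^2: no divisor's leading term divides it; move 11/2a^2 to the remainder.
  leading term ab: no divisor's leading term divides it; move 27/5ab to the remainder.
  leading term a: no divisor's leading term divides it; move 13/2a to the remainder.
  leading term b: no divisor's leading term divides it; move 22/5b to the remainder.
  remainder 11/2a^2 + 27/5ab + 13/2a + 22/5b ≠ 0; add g_3 = 11/2a^2 + 27/5ab + 13/2a + 22/5b to the basis.

S(f_1,g_3): lcm = a^2c. S = -2/11abc + a^2 - 13/11ac - 4/5bc - 4/5a.
  leading term abc: subtract (-2/55b)·f_1 from -2/11abc + a^2 - 13/11ac - 4/5bc - 4/5a → 8/55b^2c + a^2 + 2/11ab - 13/11ac - 4/5bc - 4/5a - 8/55b
  leading term b^2c: subtract (-4/55b)·f_2 from 8/55b^2c + a^2 + 2/11ab - 13/11ac - 4/5bc - 4/5a - 8/55b → a^2 + 54/55ab - 13/11ac - 4/5bc - 4/5a + 4/5b
  leading term a^2: subtract (2/11)·g_3 from a^2 + 54/55ab - 13/11ac - 4/5bc - 4/5a + 4/5b → -13/11ac - 4/5bc - 109/55a
  leading term ac: subtract (-13/55)·f_1 from -13/11ac - 4/5bc - 109/55a → 8/55bc - 4/5a - 52/55
  leading term bc: subtract (-4/55)·f_2 from 8/55bc - 4/5a - 52/55 → 0
  remainder 0.

S(f_2,g_3): leading monomials are coprime, so the S-polynomial reduces to 0 (Buchberger's first criterion).
Every S-polynomial of the final basis reduces to 0, so we have a Gröbner basis.
Inter-reduce: drop elements whose leading term is divisible by another's, tail-reduce, and make monic.
Reduced Gröbner basis: {a^2 + 54/55ab + 13/11a + 4/5b, ac + 27/5a + 22/5, bc - 11/2a - 13/2}.

Buchberger on the second generating set:
h_1 = -20bc + 110a + 130, LT = bc.
h_2 = -5ac + 4bc - 45a - 49, LT = ac.

S(h_1,h_2): lcm = abc. S = 4/5b^2c - 11/2a^2 - 9ab - 13/2a - 49/5b.
  leading term b^2c: subtract (-1/25b)·h_1 from 4/5b^2c - 11/2a^2 - 9ab - 13/2a - 49/5b → -11/2a^2 - 23/5ab - 13/2a - 23/5b
  leading term a^2: no divisor's leading term divides it; move -11/2a^2 to the remainder.
  leading term ab: no divisor's leading term divides it; move -23/5ab to the remainder.
  leading term a: no divisor's leading term divides it; move -13/2a to the remainder.
  leading term b: no divisor's leading term divides it; move -23/5b to the remainder.
  remainder -11/2a^2 - 23/5ab - 13/2a - 23/5b ≠ 0; add k_3 = -11/2a^2 - 23/5ab - 13/2a - 23/5b to the basis.

S(h_1,k_3): leading monomials are coprime, so the S-polynomial reduces to 0 (Buchberger's first criterion).
S(h_2,k_3): lcm = a^2c. S = -18/11abc + 9a^2 - 13/11ac - 46/55bc + 49/5a.
  leading term abc: subtract (9/110a)·h_1 from -18/11abc + 9a^2 - 13/11ac - 46/55bc + 49/5a → -13/11ac - 46/55bc - 46/55a
  leading term ac: subtract (13/55)·h_2 from -13/11ac - 46/55bc - 46/55a → -98/55bc + 49/5a + 637/55
  leading term bc: subtract (49/550)·h_1 from -98/55bc + 49/5a + 637/55 → 0
  remainder 0.

Every S-polynomial of the final basis reduces to 0, so we have a Gröbner basis.
Inter-reduce: drop elements whose leading term is divisible by another's, tail-reduce, and make monic.
Reduced Gröbner basis: {a^2 + 46/55ab + 13/11a + 46/55b, ac + 23/5a + 23/5, bc - 11/2a - 13/2}.

These differ, so the ideals are not equal.

No, the ideals differ.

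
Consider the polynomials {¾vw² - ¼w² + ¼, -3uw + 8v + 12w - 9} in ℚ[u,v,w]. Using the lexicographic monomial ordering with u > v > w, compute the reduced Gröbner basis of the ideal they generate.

The reduced Gröbner basis is the canonical form of the ideal for this ordering.

f_1 = ¾vw² - ¼w² + ¼, LT = vw².
f_2 = -3uw + 8v + 12w - 9, LT = uw.

S(f_1,f_2): lcm = uvw². S = -⅓uw² + ⅓u + 8/3v²w + 4vw² - 3vw.
  leading term uw²: subtract (1/9w)·f_2 from -⅓uw² + ⅓u + 8/3v²w + 4vw² - 3vw → ⅓u + 8/3v²w + 4vw² - 35/9vw - 4/3w² + w
  leading term u: no divisor's leading term divides it; move ⅓u to the remainder.
  leading term v²w: no divisor's leading term divides it; move 8/3v²w to the remainder.
  leading term vw²: subtract (16/3)·f_1 from 4vw² - 35/9vw - 4/3w² + w → -35/9vw + w - 4/3
  leading term vw: no divisor's leading term divides it; move -35/9vw to the remainder.
  leading term w: no divisor's leading term divides it; move w to the remainder.
  leading term 1: no divisor's leading term divides it; move -4/3 to the remainder.
  remainder ⅓u + 8/3v²w - 35/9vw + w - 4/3 ≠ 0; add g_3 = ⅓u + 8/3v²w - 35/9vw + w - 4/3 to the basis.

The other S-polynomials (S(f_1,g_3), S(f_2,g_3)) all reduce to 0 modulo the current basis, so we have a Gröbner basis.
Inter-reduce: drop elements whose leading term is divisible by another's, tail-reduce, and make monic.

G = {u + 8v²w - 35/3vw + 3w - 4, vw² - ⅓w² + ⅓}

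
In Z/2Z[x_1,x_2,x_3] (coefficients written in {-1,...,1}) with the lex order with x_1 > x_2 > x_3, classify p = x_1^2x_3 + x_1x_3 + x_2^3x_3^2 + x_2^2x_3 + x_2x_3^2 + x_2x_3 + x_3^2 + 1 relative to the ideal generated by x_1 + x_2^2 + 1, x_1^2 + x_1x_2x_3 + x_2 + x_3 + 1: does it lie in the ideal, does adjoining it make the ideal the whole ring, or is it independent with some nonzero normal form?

Adjoining x_1^2x_3 + x_1x_3 + x_2^3x_3^2 + x_2^2x_3 + x_2x_3^2 + x_2x_3 + x_3^2 + 1 makes the ideal the whole ring: the system is inconsistent.

First compute the reduced Gröbner basis of I by Buchberger's algorithm.
f_1 = x_1 + x_2^2 + 1, LT = x_1.
f_2 = x_1^2 + x_1x_2x_3 + x_2 + x_3 + 1, LT = x_1^2.

S(f_1,f_2): lcm = x_1^2. S = x_1x_2^2 + x_1x_2x_3 + x_1 + x_2 + x_3 + 1.
  leading term x_1x_2^2: subtract (x_2^2)·f_1 from x_1x_2^2 + x_1x_2x_3 + x_1 + x_2 + x_3 + 1 → x_1x_2x_3 + x_1 + x_2^4 + x_2^2 + x_2 + x_3 + 1
  leading term x_1x_2x_3: subtract (x_2x_3)·f_1 from x_1x_2x_3 + x_1 + x_2^4 + x_2^2 + x_2 + x_3 + 1 → x_1 + x_2^4 + x_2^3x_3 + x_2^2 + x_2x_3 + x_2 + x_3 + 1
  leading term x_1: subtract (1)·f_1 from x_1 + x_2^4 + x_2^3x_3 + x_2^2 + x_2x_3 + x_2 + x_3 + 1 → x_2^4 + x_2^3x_3 + x_2x_3 + x_2 + x_3
  leading term x_2^4: no divisor's leading term divides it; move x_2^4 to the remainder.
  leading term x_2^3x_3: no divisor's leading term divides it; move x_2^3x_3 to the remainder.
  leading term x_2x_3: no divisor's leading term divides it; move x_2x_3 to the remainder.
  leading term x_2: no divisor's leading term divides it; move x_2 to the remainder.
  leading term x_3: no divisor's leading term divides it; move x_3 to the remainder.
  remainder x_2^4 + x_2^3x_3 + x_2x_3 + x_2 + x_3 ≠ 0; add h_3 = x_2^4 + x_2^3x_3 + x_2x_3 + x_2 + x_3 to the basis.

S(f_1,h_3): leading monomials are coprime, so the S-polynomial reduces to 0 (Buchberger's first criterion).
S(f_2,h_3): leading monomials are coprime, so the S-polynomial reduces to 0 (Buchberger's first criterion).
Every S-polynomial of the final basis reduces to 0, so we have a Gröbner basis.
Inter-reduce: drop elements whose leading term is divisible by another's, tail-reduce, and make monic.
Reduced Gröbner basis: {x_1 + x_2^2 + 1, x_2^4 + x_2^3x_3 + x_2x_3 + x_2 + x_3}.
Label its elements g_1 = x_1 + x_2^2 + 1, g_2 = x_2^4 + x_2^3x_3 + x_2x_3 + x_2 + x_3.

Reduce p = x_1^2x_3 + x_1x_3 + x_2^3x_3^2 + x_2^2x_3 + x_2x_3^2 + x_2x_3 + x_3^2 + 1 modulo G:
  leading term x_1^2x_3: subtract (x_1x_3)·g_1 from x_1^2x_3 + x_1x_3 + x_2^3x_3^2 + x_2^2x_3 + x_2x_3^2 + x_2x_3 + x_3^2 + 1 → x_1x_2^2x_3 + x_2^3x_3^2 + x_2^2x_3 + x_2x_3^2 + x_2x_3 + x_3^2 + 1
  leading term x_1x_2^2x_3: subtract (x_2^2x_3)·g_1 from x_1x_2^2x_3 + x_2^3x_3^2 + x_2^2x_3 + x_2x_3^2 + x_2x_3 + x_3^2 + 1 → x_2^4x_3 + x_2^3x_3^2 + x_2x_3^2 + x_2x_3 + x_3^2 + 1
  leading term x_2^4x_3: subtract (x_3)·g_2 from x_2^4x_3 + x_2^3x_3^2 + x_2x_3^2 + x_2x_3 + x_3^2 + 1 → 1
  leading term 1: no divisor's leading term divides it; move 1 to the remainder.
  normal form = 1.
The normal form is nonzero, so p ∉ I. Since p minus its normal form lies in I, I + (p) = I + (r) where r = 1; decide whether this ideal is the whole ring.
Here r = 1 is a nonzero constant, hence a unit: 1 ∈ I + (p), the Gröbner basis of I + (p) is {1}, and the enlarged system has no common solution — adjoining p is inconsistent.

The remainder on division by a Gröbner basis is unique — it is the normal form.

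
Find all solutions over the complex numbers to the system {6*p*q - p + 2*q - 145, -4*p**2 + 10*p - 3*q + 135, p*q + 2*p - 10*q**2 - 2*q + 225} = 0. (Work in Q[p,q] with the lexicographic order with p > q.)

{(-5, -5)}

Compute a lex Gröbner basis by Buchberger's algorithm.
f_1 = 6*p*q - p + 2*q - 145, LT = p*q.
f_2 = -4*p**2 + 10*p - 3*q + 135, LT = p**2.
f_3 = p*q + 2*p - 10*q**2 - 2*q + 225, LT = p*q.

S(f_1,f_2): lcm = p**2*q. S = -1/6*p**2 + 17/6*p*q - 145/6*p - 3/4*q**2 + 135/4*q.
  reduce S modulo (f_1, f_2, f_3):
  remainder -217/9*p - 3/4*q**2 + 2371/72*q + 4525/72 ≠ 0; add h_4 = -217/9*p - 3/4*q**2 + 2371/72*q + 4525/72 to the basis.

S(f_1,f_3): lcm = p*q. S = -13/6*p + 10*q**2 + 7/3*q - 1495/6.
  reduce S modulo (f_1, f_2, f_3, h_4):
  remainder 17477/1736*q**2 - 2173/3472*q - 884715/3472 ≠ 0; add h_5 = 17477/1736*q**2 - 2173/3472*q - 884715/3472 to the basis.

S(f_2,f_3): lcm = p**2*q. S = -2*p**2 + 10*p*q**2 - 1/2*p*q - 225*p + 3/4*q**2 - 135/4*q.
  reduce S modulo (f_1, f_2, f_3, h_4, h_5):
  remainder -43854565/419448*q - 219272825/419448 ≠ 0; add h_6 = -43854565/419448*q - 219272825/419448 to the basis.

The other S-polynomials (S(f_1,h_4), S(f_2,h_4), S(f_3,h_4), S(f_1,h_5), S(f_2,h_5), S(f_3,h_5), S(h_4,h_5), S(f_1,h_6), S(f_2,h_6), S(f_3,h_6), S(h_4,h_6), S(h_5,h_6)) all reduce to 0 modulo the current basis, so we have a Gröbner basis.
Inter-reduce: drop elements whose leading term is divisible by another's, tail-reduce, and make monic.
Reduced Gröbner basis: {p + 5, q + 5}.

Since the basis is lex-ordered, q + 5 is univariate in q. Its roots are {-5}. Back-substituting each root into the other basis elements fixes the other coordinates.
  q = -5: the earlier basis element becomes p + 5 = 0, giving p = -5 — point (-5, -5).
A lex Gröbner basis triangularizes the system, enabling back-substitution.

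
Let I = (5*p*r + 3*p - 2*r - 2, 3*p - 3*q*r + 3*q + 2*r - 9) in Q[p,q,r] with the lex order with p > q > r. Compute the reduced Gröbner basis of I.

The reduced Gröbner basis is the canonical form of the ideal for this ordering.

f_1 = 5*p*r + 3*p - 2*r - 2, LT = p*r.
f_2 = 3*p - 3*q*r + 3*q + 2*r - 9, LT = p.

S(f_1,f_2): lcm = p*r. S = 3/5*p + q*r**2 - q*r - 2/3*r**2 + 13/5*r - 2/5.
  leading term p: subtract (1/5)·f_2 from 3/5*p + q*r**2 - q*r - 2/3*r**2 + 13/5*r - 2/5 → q*r**2 - 2/5*q*r - 3/5*q - 2/3*r**2 + 11/5*r + 7/5
  leading term q*r**2: no divisor's leading term divides it; move q*r**2 to the remainder.
  leading term q*r: no divisor's leading term divides it; move -2/5*q*r to the remainder.
  leading term q: no divisor's leading term divides it; move -3/5*q to the remainder.
  leading term r**2: no divisor's leading term divides it; move -2/3*r**2 to the remainder.
  leading term r: no divisor's leading term divides it; move 11/5*r to the remainder.
  leading term 1: no divisor's leading term divides it; move 7/5 to the remainder.
  remainder q*r**2 - 2/5*q*r - 3/5*q - 2/3*r**2 + 11/5*r + 7/5 ≠ 0; add g_3 = q*r**2 - 2/5*q*r - 3/5*q - 2/3*r**2 + 11/5*r + 7/5 to the basis.

The other S-polynomials (S(f_1,g_3), S(f_2,g_3)) all reduce to 0 modulo the current basis, so we have a Gröbner basis.
Inter-reduce: drop elements whose leading term is divisible by another's, tail-reduce, and make monic.

G = {p - q*r + q + 2/3*r - 3, q*r**2 - 2/5*q*r - 3/5*q - 2/3*r**2 + 11/5*r + 7/5}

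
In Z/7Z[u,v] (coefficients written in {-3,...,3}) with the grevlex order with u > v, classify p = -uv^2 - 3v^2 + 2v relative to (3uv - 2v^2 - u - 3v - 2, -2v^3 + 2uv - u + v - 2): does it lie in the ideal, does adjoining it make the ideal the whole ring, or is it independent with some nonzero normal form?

First compute the reduced Gröbner basis of I by Buchberger's algorithm.
f_1 = 3uv - 2v^2 - u - 3v - 2, LT = uv.
f_2 = -2v^3 + 2uv - u + v - 2, LT = v^3.

S(f_1,f_2): lcm = uv^3. S = -3v^4 + u^2v + 2uv^2 - v^3 + 3u^2 - 3uv - 3v^2 - u.
  reduce S modulo (f_1, f_2):
  remainder u^2 - v^2 + 2u - 2v ≠ 0; add h_3 = u^2 - v^2 + 2u - 2v to the basis.

The other S-polynomials (S(f_1,h_3), S(f_2,h_3)) all reduce to 0 modulo the current basis, so we have a Gröbner basis.
Inter-reduce: drop elements whose leading term is divisible by another's, tail-reduce, and make monic.
Reduced Gröbner basis: {v^3 - 3v^2 - u + 2v - 2, u^2 - v^2 + 2u - 2v, uv - 3v^2 + 2u - v - 3}.
Label its elements g_1 = v^3 - 3v^2 - u + 2v - 2, g_2 = u^2 - v^2 + 2u - 2v, g_3 = uv - 3v^2 + 2u - v - 3.

Reduce p = -uv^2 - 3v^2 + 2v modulo G:
  leading term uv^2: subtract (-v)·g_3 from -uv^2 - 3v^2 + 2v → -3v^3 + 2uv + 3v^2 - v
  leading term v^3: subtract (-3)·g_1 from -3v^3 + 2uv + 3v^2 - v → 2uv + v^2 - 3u - 2v + 1
  leading term uv: subtract (2)·g_3 from 2uv + v^2 - 3u - 2v + 1 → 0
  normal form = 0.
Since the normal form is 0, p ∈ I.

-uv^2 - 3v^2 + 2v lies in I (it reduces to 0).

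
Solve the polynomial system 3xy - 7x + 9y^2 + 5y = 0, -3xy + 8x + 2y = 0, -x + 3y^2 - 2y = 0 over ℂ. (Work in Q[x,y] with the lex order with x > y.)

{(0, 0)}

Compute a lex Gröbner basis by Buchberger's algorithm.
f_1 = 3xy - 7x + 9y^2 + 5y, LT = xy.
f_2 = -3xy + 8x + 2y, LT = xy.
f_3 = -x + 3y^2 - 2y, LT = x.

S(f_1,f_2): lcm = xy. S = 1/3x + 3y^2 + 7/3y.
  reduce S modulo (f_1, f_2, f_3):
  remainder 4y^2 + 5/3y ≠ 0; add h_4 = 4y^2 + 5/3y to the basis.

S(f_1,f_3): lcm = xy. S = -7/3x + 3y^3 + y^2 + 5/3y.
  reduce S modulo (f_1, f_2, f_3, h_4):
  remainder 449/48y ≠ 0; add h_5 = 449/48y to the basis.

The other S-polynomials (S(f_2,f_3), S(f_1,h_4), S(f_2,h_4), S(f_3,h_4), S(f_1,h_5), S(f_2,h_5), S(f_3,h_5), S(h_4,h_5)) all reduce to 0 modulo the current basis, so we have a Gröbner basis.
Inter-reduce: drop elements whose leading term is divisible by another's, tail-reduce, and make monic.
Reduced Gröbner basis: {x, y}.

Since the basis is lex-ordered, y is univariate in y. Its roots are {0}. Back-substituting each root into the other basis elements fixes the other coordinates.
  y = 0: the earlier basis element becomes x = 0, giving x = 0 — point (0, 0).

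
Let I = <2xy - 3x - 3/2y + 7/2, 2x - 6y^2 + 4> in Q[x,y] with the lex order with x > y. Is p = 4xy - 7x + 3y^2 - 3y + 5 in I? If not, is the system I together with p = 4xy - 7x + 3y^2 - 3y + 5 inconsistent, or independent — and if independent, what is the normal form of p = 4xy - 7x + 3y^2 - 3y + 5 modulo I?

First compute the reduced Gröbner basis of I by Buchberger's algorithm.
f_1 = 2xy - 3x - 3/2y + 7/2, LT = xy.
f_2 = 2x - 6y^2 + 4, LT = x.

S(f_1,f_2): lcm = xy. S = -3/2x + 3y^3 - 11/4y + 7/4.
  leading term x: subtract (-3/4)·f_2 from -3/2x + 3y^3 - 11/4y + 7/4 → 3y^3 - 9/2y^2 - 11/4y + 19/4
  leading term y^3: no divisor's leading term divides it; move 3y^3 to the remainder.
  leading term y^2: no divisor's leading term divides it; move -9/2y^2 to the remainder.
  leading term y: no divisor's leading term divides it; move -11/4y to the remainder.
  leading term 1: no divisor's leading term divides it; move 19/4 to the remainder.
  remainder 3y^3 - 9/2y^2 - 11/4y + 19/4 ≠ 0; add h_3 = 3y^3 - 9/2y^2 - 11/4y + 19/4 to the basis.

S(f_1,h_3): lcm = xy^3. S = 11/12xy - 19/12x - 3/4y^3 + 7/4y^2.
  leading term xy: subtract (11/24)·f_1 from 11/12xy - 19/12x - 3/4y^3 + 7/4y^2 → -5/24x - 3/4y^3 + 7/4y^2 + 11/16y - 77/48
  leading term x: subtract (-5/48)·f_2 from -5/24x - 3/4y^3 + 7/4y^2 + 11/16y - 77/48 → -3/4y^3 + 9/8y^2 + 11/16y - 19/16
  leading term y^3: subtract (-1/4)·h_3 from -3/4y^3 + 9/8y^2 + 11/16y - 19/16 → 0
  remainder 0.

S(f_2,h_3): leading monomials are coprime, so the S-polynomial reduces to 0 (Buchberger's first criterion).
Every S-polynomial of the final basis reduces to 0, so we have a Gröbner basis.
Inter-reduce: drop elements whose leading term is divisible by another's, tail-reduce, and make monic.
Reduced Gröbner basis: {x - 3y^2 + 2, y^3 - 3/2y^2 - 11/12y + 19/12}.
Label its elements g_1 = x - 3y^2 + 2, g_2 = y^3 - 3/2y^2 - 11/12y + 19/12.

Reduce p = 4xy - 7x + 3y^2 - 3y + 5 modulo G:
  leading term xy: subtract (4y)·g_1 from 4xy - 7x + 3y^2 - 3y + 5 → -7x + 12y^3 + 3y^2 - 11y + 5
  leading term x: subtract (-7)·g_1 from -7x + 12y^3 + 3y^2 - 11y + 5 → 12y^3 - 18y^2 - 11y + 19
  leading term y^3: subtract (12)·g_2 from 12y^3 - 18y^2 - 11y + 19 → 0
  normal form = 0.
Since the normal form is 0, p ∈ I.

4xy - 7x + 3y^2 - 3y + 5 lies in I (it reduces to 0).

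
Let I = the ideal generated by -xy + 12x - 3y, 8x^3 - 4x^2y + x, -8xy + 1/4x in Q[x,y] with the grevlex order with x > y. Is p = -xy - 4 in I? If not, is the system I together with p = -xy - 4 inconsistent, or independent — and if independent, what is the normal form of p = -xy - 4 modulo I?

Adjoining -xy - 4 makes the ideal the whole ring: the system is inconsistent.

First compute the reduced Gröbner basis of I by Buchberger's algorithm.
f_1 = -xy + 12x - 3y, LT = xy.
f_2 = 8x^3 - 4x^2y + x, LT = x^3.
f_3 = -8xy + 1/4x, LT = xy.

S(f_1,f_2): lcm = x^3y. S = 1/2x^2y^2 - 12x^3 + 3x^2y - 1/8xy.
  leading term x^2y^2: subtract (-1/2xy)·f_1 from 1/2x^2y^2 - 12x^3 + 3x^2y - 1/8xy → -12x^3 + 9x^2y - 3/2xy^2 - 1/8xy
  leading term x^3: subtract (-3/2)·f_2 from -12x^3 + 9x^2y - 3/2xy^2 - 1/8xy → 3x^2y - 3/2xy^2 - 1/8xy + 3/2x
  leading term x^2y: subtract (-3x)·f_1 from 3x^2y - 3/2xy^2 - 1/8xy + 3/2x → -3/2xy^2 + 36x^2 - 73/8xy + 3/2x
  leading term xy^2: subtract (3/2y)·f_1 from -3/2xy^2 + 36x^2 - 73/8xy + 3/2x → 36x^2 - 217/8xy + 9/2y^2 + 3/2x
  leading term x^2: no divisor's leading term divides it; move 36x^2 to the remainder.
  leading term xy: subtract (217/8)·f_1 from -217/8xy + 9/2y^2 + 3/2x → 9/2y^2 - 324x + 651/8y
  leading term y^2: no divisor's leading term divides it; move 9/2y^2 to the remainder.
  leading term x: no divisor's leading term divides it; move -324x to the remainder.
  leading term y: no divisor's leading term divides it; move 651/8y to the remainder.
  remainder 36x^2 + 9/2y^2 - 324x + 651/8y ≠ 0; add h_4 = 36x^2 + 9/2y^2 - 324x + 651/8y to the basis.

S(f_1,f_3): lcm = xy. S = -383/32x + 3y.
  leading term x: no divisor's leading term divides it; move -383/32x to the remainder.
  leading term y: no divisor's leading term divides it; move 3y to the remainder.
  remainder -383/32x + 3y ≠ 0; add h_5 = -383/32x + 3y to the basis.

S(f_2,f_3): lcm = x^3y. S = -1/2x^2y^2 + 1/32x^3 + 1/8xy.
  leading term x^2y^2: subtract (1/2xy)·f_1 from -1/2x^2y^2 + 1/32x^3 + 1/8xy → 1/32x^3 - 6x^2y + 3/2xy^2 + 1/8xy
  leading term x^3: subtract (1/256)·f_2 from 1/32x^3 - 6x^2y + 3/2xy^2 + 1/8xy → -383/64x^2y + 3/2xy^2 + 1/8xy - 1/256x
  leading term x^2y: subtract (383/64x)·f_1 from -383/64x^2y + 3/2xy^2 + 1/8xy - 1/256x → 3/2xy^2 - 1149/16x^2 + 1157/64xy - 1/256x
  leading term xy^2: subtract (-3/2y)·f_1 from 3/2xy^2 - 1149/16x^2 + 1157/64xy - 1/256x → -1149/16x^2 + 2309/64xy - 9/2y^2 - 1/256x
  leading term x^2: subtract (-383/192)·h_4 from -1149/16x^2 + 2309/64xy - 9/2y^2 - 1/256x → 2309/64xy + 573/128y^2 - 165457/256x + 83111/512y
  leading term xy: subtract (-2309/64)·f_1 from 2309/64xy + 573/128y^2 - 165457/256x + 83111/512y → 573/128y^2 - 54625/256x + 27695/512y
  leading term y^2: no divisor's leading term divides it; move 573/128y^2 to the remainder.
  leading term x: subtract (54625/3064)·h_5 from -54625/256x + 27695/512y → 119185/196096y
  leading term y: no divisor's leading term divides it; move 119185/196096y to the remainder.
  remainder 573/128y^2 + 119185/196096y ≠ 0; add h_6 = 573/128y^2 + 119185/196096y to the basis.

S(f_1,h_4): lcm = x^2y. S = -1/8y^3 - 12x^2 + 12xy - 217/96y^2.
  leading term y^3: subtract (-16/573y)·h_6 from -1/8y^3 - 12x^2 + 12xy - 217/96y^2 → -12x^2 + 12xy - 656459/292612y^2
  leading term x^2: subtract (-1/3)·h_4 from -12x^2 + 12xy - 656459/292612y^2 → 12xy - 217541/292612y^2 - 108x + 217/8y
  leading term xy: subtract (-12)·f_1 from 12xy - 217541/292612y^2 - 108x + 217/8y → -217541/292612y^2 + 36x - 71/8y
  leading term y^2: subtract (-6961312/41916669)·h_6 from -217541/292612y^2 + 36x - 71/8y → 36x - 2253752336149/256865347632y
  leading term x: subtract (-1152/383)·h_5 from 36x - 2253752336149/256865347632y → 64071792875/256865347632y
  leading term y: no divisor's leading term divides it; move 64071792875/256865347632y to the remainder.
  remainder 64071792875/256865347632y ≠ 0; add h_7 = 64071792875/256865347632y to the basis.

The other S-polynomials (S(f_2,h_4), S(f_3,h_4), S(f_1,h_5), S(f_2,h_5), S(f_3,h_5), S(h_4,h_5), S(f_1,h_6), S(f_2,h_6), S(f_3,h_6), S(h_4,h_6), S(h_5,h_6), S(f_1,h_7), S(f_2,h_7), S(f_3,h_7), S(h_4,h_7), S(h_5,h_7), S(h_6,h_7)) all reduce to 0 modulo the current basis, so we have a Gröbner basis.
Inter-reduce: drop elements whose leading term is divisible by another's, tail-reduce, and make monic.
Reduced Gröbner basis: {x, y}.
Label its elements g_1 = x, g_2 = y.

Reduce p = -xy - 4 modulo G:
  leading term xy: subtract (-y)·g_1 from -xy - 4 → -4
  leading term 1: no divisor's leading term divides it; move -4 to the remainder.
  normal form = -4.
The normal form is nonzero, so p ∉ I. Since p minus its normal form lies in I, I + (p) = I + (r) where r = -4; decide whether this ideal is the whole ring.
Here r = -4 is a nonzero constant, hence a unit: 1 ∈ I + (p), the Gröbner basis of I + (p) is {1}, and the enlarged system has no common solution — adjoining p is inconsistent.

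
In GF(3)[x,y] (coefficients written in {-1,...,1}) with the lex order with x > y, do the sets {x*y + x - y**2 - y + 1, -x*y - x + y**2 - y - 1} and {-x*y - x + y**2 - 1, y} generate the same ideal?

Yes, the ideals are equal.

For a fixed monomial order, each ideal has a unique reduced Gröbner basis; comparing bases decides equality.
Buchberger on the first generating set:
f_1 = x*y + x - y**2 - y + 1, LT = x*y.
f_2 = -x*y - x + y**2 - y - 1, LT = x*y.

S(f_1,f_2): lcm = x*y. S = y.
  reduce S modulo (f_1, f_2):
  remainder y ≠ 0; add g_3 = y to the basis.

S(f_1,g_3): lcm = x*y. S = x - y**2 - y + 1.
  reduce S modulo (f_1, f_2, g_3):
  remainder x + 1 ≠ 0; add g_4 = x + 1 to the basis.

The other S-polynomials (S(f_2,g_3), S(f_1,g_4), S(f_2,g_4), S(g_3,g_4)) all reduce to 0 modulo the current basis, so we have a Gröbner basis.
Inter-reduce: drop elements whose leading term is divisible by another's, tail-reduce, and make monic.
Reduced Gröbner basis: {x + 1, y}.

Buchberger on the second generating set:
h_1 = -x*y - x + y**2 - 1, LT = x*y.
h_2 = y, LT = y.

S(h_1,h_2): lcm = x*y. S = x - y**2 + 1.
  reduce S modulo (h_1, h_2):
  remainder x + 1 ≠ 0; add k_3 = x + 1 to the basis.

The other S-polynomials (S(h_1,k_3), S(h_2,k_3)) all reduce to 0 modulo the current basis, so we have a Gröbner basis.
Inter-reduce: drop elements whose leading term is divisible by another's, tail-reduce, and make monic.
Reduced Gröbner basis: {x + 1, y}.

Same reduced basis, so the two generating sets span the same ideal.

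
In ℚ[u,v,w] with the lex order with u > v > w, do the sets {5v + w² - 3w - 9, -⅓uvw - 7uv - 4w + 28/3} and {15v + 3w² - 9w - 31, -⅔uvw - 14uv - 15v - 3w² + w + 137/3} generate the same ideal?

Equality of ideals is decidable: compute both reduced Gröbner bases (unique for the ordering) and check whether they agree.
Buchberger on the first generating set:
f_1 = 5v + w² - 3w - 9, LT = v.
f_2 = -⅓uvw - 7uv - 4w + 28/3, LT = uvw.

S(f_1,f_2): lcm = uvw. S = -21uv + ⅕uw³ - ⅗uw² - 9/5uw - 12w + 28.
  reduce S modulo (f_1, f_2):
  remainder ⅕uw³ + 18/5uw² - 72/5uw - 189/5u - 12w + 28 ≠ 0; add g_3 = ⅕uw³ + 18/5uw² - 72/5uw - 189/5u - 12w + 28 to the basis.

The other S-polynomials (S(f_1,g_3), S(f_2,g_3)) all reduce to 0 modulo the current basis, so we have a Gröbner basis.
Inter-reduce: drop elements whose leading term is divisible by another's, tail-reduce, and make monic.
Reduced Gröbner basis: {uw³ + 18uw² - 72uw - 189u - 60w + 140, v + ⅕w² - ⅗w - 9/5}.

Buchberger on the second generating set:
h_1 = 15v + 3w² - 9w - 31, LT = v.
h_2 = -⅔uvw - 14uv - 15v - 3w² + w + 137/3, LT = uvw.

S(h_1,h_2): lcm = uvw. S = -21uv + ⅕uw³ - ⅗uw² - 31/15uw - 45/2v - 9/2w² + 3/2w + 137/2.
  reduce S modulo (h_1, h_2):
  remainder ⅕uw³ + 18/5uw² - 44/3uw - 217/5u - 12w + 22 ≠ 0; add k_3 = ⅕uw³ + 18/5uw² - 44/3uw - 217/5u - 12w + 22 to the basis.

The other S-polynomials (S(h_1,k_3), S(h_2,k_3)) all reduce to 0 modulo the current basis, so we have a Gröbner basis.
Inter-reduce: drop elements whose leading term is divisible by another's, tail-reduce, and make monic.
Reduced Gröbner basis: {uw³ + 18uw² - 220/3uw - 217u - 60w + 110, v + ⅕w² - ⅗w - 31/15}.

Since the reduced bases disagree, the two ideals are not the same.

No, the ideals differ.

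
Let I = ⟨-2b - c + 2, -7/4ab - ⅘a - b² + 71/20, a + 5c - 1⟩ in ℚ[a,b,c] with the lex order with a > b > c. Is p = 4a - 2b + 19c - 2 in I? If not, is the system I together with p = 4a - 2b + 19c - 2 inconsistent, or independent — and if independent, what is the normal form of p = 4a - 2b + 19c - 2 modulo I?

4a - 2b + 19c - 2 lies in I (it reduces to 0).

First compute the reduced Gröbner basis of I by Buchberger's algorithm.
f_1 = -2b - c + 2, LT = b.
f_2 = -7/4ab - ⅘a - b² + 71/20, LT = ab.
f_3 = a + 5c - 1, LT = a.

S(f_1,f_2): lcm = ab. S = ½ac - 51/35a - 4/7b² + 71/35.
  leading term ac: subtract (½c)·f_3 from ½ac - 51/35a - 4/7b² + 71/35 → -51/35a - 4/7b² - 5/2c² + ½c + 71/35
  leading term a: subtract (-51/35)·f_3 from -51/35a - 4/7b² - 5/2c² + ½c + 71/35 → -4/7b² - 5/2c² + 109/14c + 4/7
  leading term b²: subtract (2/7b)·f_1 from -4/7b² - 5/2c² + 109/14c + 4/7 → 2/7bc - 4/7b - 5/2c² + 109/14c + 4/7
  leading term bc: subtract (-1/7c)·f_1 from 2/7bc - 4/7b - 5/2c² + 109/14c + 4/7 → -4/7b - 37/14c² + 113/14c + 4/7
  leading term b: subtract (2/7)·f_1 from -4/7b - 37/14c² + 113/14c + 4/7 → -37/14c² + 117/14c
  leading term c²: no divisor's leading term divides it; move -37/14c² to the remainder.
  leading term c: no divisor's leading term divides it; move 117/14c to the remainder.
  remainder -37/14c² + 117/14c ≠ 0; add h_4 = -37/14c² + 117/14c to the basis.

S(f_1,f_3): leading monomials are coprime, so the S-polynomial reduces to 0 (Buchberger's first criterion).
S(f_2,f_3): lcm = ab. S = 16/35a + 4/7b² - 5bc + b - 71/35.
  leading term a: subtract (16/35)·f_3 from 16/35a + 4/7b² - 5bc + b - 71/35 → 4/7b² - 5bc + b - 16/7c - 11/7
  leading term b²: subtract (-2/7b)·f_1 from 4/7b² - 5bc + b - 16/7c - 11/7 → -37/7bc + 11/7b - 16/7c - 11/7
  leading term bc: subtract (37/14c)·f_1 from -37/7bc + 11/7b - 16/7c - 11/7 → 11/7b + 37/14c² - 53/7c - 11/7
  leading term b: subtract (-11/14)·f_1 from 11/7b + 37/14c² - 53/7c - 11/7 → 37/14c² - 117/14c
  leading term c²: subtract (-1)·h_4 from 37/14c² - 117/14c → 0
  remainder 0.

S(f_1,h_4): leading monomials are coprime, so the S-polynomial reduces to 0 (Buchberger's first criterion).
S(f_2,h_4): leading monomials are coprime, so the S-polynomial reduces to 0 (Buchberger's first criterion).
S(f_3,h_4): leading monomials are coprime, so the S-polynomial reduces to 0 (Buchberger's first criterion).
Every S-polynomial of the final basis reduces to 0, so we have a Gröbner basis.
Inter-reduce: drop elements whose leading term is divisible by another's, tail-reduce, and make monic.
Reduced Gröbner basis: {a + 5c - 1, b + ½c - 1, c² - 117/37c}.
Label its elements g_1 = a + 5c - 1, g_2 = b + ½c - 1, g_3 = c² - 117/37c.

Reduce p = 4a - 2b + 19c - 2 modulo G:
  leading term a: subtract (4)·g_1 from 4a - 2b + 19c - 2 → -2b - c + 2
  leading term b: subtract (-2)·g_2 from -2b - c + 2 → 0
  normal form = 0.
Since the normal form is 0, p ∈ I.

Ideal membership is decidable via reduction modulo a Gröbner basis.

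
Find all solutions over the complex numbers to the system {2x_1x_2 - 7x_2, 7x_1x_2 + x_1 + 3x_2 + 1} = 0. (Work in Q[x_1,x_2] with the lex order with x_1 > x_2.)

Compute a lex Gröbner basis by Buchberger's algorithm.
f_1 = 2x_1x_2 - 7x_2, LT = x_1x_2.
f_2 = 7x_1x_2 + x_1 + 3x_2 + 1, LT = x_1x_2.

S(f_1,f_2): lcm = x_1x_2. S = -1/7x_1 - 55/14x_2 - 1/7.
  reduce S modulo (f_1, f_2):
  remainder -1/7x_1 - 55/14x_2 - 1/7 ≠ 0; add h_3 = -1/7x_1 - 55/14x_2 - 1/7 to the basis.

S(f_1,h_3): lcm = x_1x_2. S = -55/2x_2^2 - 9/2x_2.
  reduce S modulo (f_1, f_2, h_3):
  remainder -55/2x_2^2 - 9/2x_2 ≠ 0; add h_4 = -55/2x_2^2 - 9/2x_2 to the basis.

The other S-polynomials (S(f_2,h_3), S(f_1,h_4), S(f_2,h_4), S(h_3,h_4)) all reduce to 0 modulo the current basis, so we have a Gröbner basis.
Inter-reduce: drop elements whose leading term is divisible by another's, tail-reduce, and make monic.
Reduced Gröbner basis: {x_1 + 55/2x_2 + 1, x_2^2 + 9/55x_2}.

The lex basis is triangular: the last element involves only x_2. Solving x_2^2 + 9/55x_2 = 0 gives x_2 ∈ {-9/55, 0}; substituting each value into the earlier elements determines the remaining variables.
  x_2 = -9/55: the earlier basis element becomes x_1 - 7/2 = 0, giving x_1 = 7/2 — point (7/2, -9/55).
  x_2 = 0: the earlier basis element becomes x_1 + 1 = 0, giving x_1 = -1 — point (-1, 0).
A lex Gröbner basis triangularizes the system, enabling back-substitution.

{(7/2, -9/55), (-1, 0)}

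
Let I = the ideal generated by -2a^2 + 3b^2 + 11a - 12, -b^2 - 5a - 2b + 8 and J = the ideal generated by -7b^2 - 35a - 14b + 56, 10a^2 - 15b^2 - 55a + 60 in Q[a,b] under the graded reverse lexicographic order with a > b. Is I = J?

Two ideals are equal iff their reduced Gröbner bases coincide (the reduced basis is unique for a fixed ordering).
Buchberger on the first generating set:
f_1 = -2a^2 + 3b^2 + 11a - 12, LT = a^2.
f_2 = -b^2 - 5a - 2b + 8, LT = b^2.

S(f_1,f_2): leading monomials are coprime, so the S-polynomial reduces to 0 (Buchberger's first criterion).
Every S-polynomial of the final basis reduces to 0, so we have a Gröbner basis.
Inter-reduce: drop elements whose leading term is divisible by another's, tail-reduce, and make monic.
Reduced Gröbner basis: {a^2 + 2a + 3b - 6, b^2 + 5a + 2b - 8}.

Buchberger on the second generating set:
h_1 = -7b^2 - 35a - 14b + 56, LT = b^2.
h_2 = 10a^2 - 15b^2 - 55a + 60, LT = a^2.

S(h_1,h_2): leading monomials are coprime, so the S-polynomial reduces to 0 (Buchberger's first criterion).
Every S-polynomial of the final basis reduces to 0, so we have a Gröbner basis.
Inter-reduce: drop elements whose leading term is divisible by another's, tail-reduce, and make monic.
Reduced Gröbner basis: {a^2 + 2a + 3b - 6, b^2 + 5a + 2b - 8}.

These coincide, so the ideals are equal.

Yes, the ideals are equal.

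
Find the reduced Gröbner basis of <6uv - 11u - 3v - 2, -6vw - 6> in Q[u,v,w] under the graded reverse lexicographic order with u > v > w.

f_1 = 6uv - 11u - 3v - 2, LT = uv.
f_2 = -6vw - 6, LT = vw.

S(f_1,f_2): lcm = uvw. S = -11/6uw - 1/2vw - u - 1/3w.
  leading term uw: no divisor's leading term divides it; move -11/6uw to the remainder.
  leading term vw: subtract (1/12)·f_2 from -1/2vw - u - 1/3w → -u - 1/3w + 1/2
  leading term u: no divisor's leading term divides it; move -u to the remainder.
  leading term w: no divisor's leading term divides it; move -1/3w to the remainder.
  leading term 1: no divisor's leading term divides it; move 1/2 to the remainder.
  remainder -11/6uw - u - 1/3w + 1/2 ≠ 0; add g_3 = -11/6uw - u - 1/3w + 1/2 to the basis.

The other S-polynomials (S(f_1,g_3), S(f_2,g_3)) all reduce to 0 modulo the current basis, so we have a Gröbner basis.

G = {uv - 11/6u - 1/2v - 1/3, uw + 6/11u + 2/11w - 3/11, vw + 1}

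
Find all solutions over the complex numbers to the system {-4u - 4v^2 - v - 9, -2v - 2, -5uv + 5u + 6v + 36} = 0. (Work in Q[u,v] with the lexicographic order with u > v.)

Compute a lex Gröbner basis by Buchberger's algorithm.
f_1 = -4u - 4v^2 - v - 9, LT = u.
f_2 = -2v - 2, LT = v.
f_3 = -5uv + 5u + 6v + 36, LT = uv.

The S-polynomials (S(f_1,f_2), S(f_1,f_3), S(f_2,f_3)) all reduce to 0 modulo the current basis, so we have a Gröbner basis.
Inter-reduce: drop elements whose leading term is divisible by another's, tail-reduce, and make monic.
Reduced Gröbner basis: {u + 3, v + 1}.

A lex Gröbner basis eliminates variables successively. Here v + 1 depends only on v, with roots {-1}; lifting each root through the earlier basis elements recovers the full solutions.
  v = -1: the earlier basis element becomes u + 3 = 0, giving u = -3 — point (-3, -1).

{(-3, -1)}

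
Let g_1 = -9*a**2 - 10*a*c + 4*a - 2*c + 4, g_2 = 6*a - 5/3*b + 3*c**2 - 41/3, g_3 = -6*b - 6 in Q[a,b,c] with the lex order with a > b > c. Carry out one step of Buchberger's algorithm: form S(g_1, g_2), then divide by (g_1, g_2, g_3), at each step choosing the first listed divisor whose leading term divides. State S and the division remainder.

lcm(LM(g_1), LM(g_2)) = a**2.
S = (lcm/LT(g_1))·g_1 − (lcm/LT(g_2))·g_2 = 5/18*a*b - 1/2*a*c**2 + 10/9*a*c + 11/6*a + 2/9*c - 4/9.
Reduce S modulo (g_1, g_2, g_3) in that order:
  leading term a*b: subtract (5/108*b)·g_2 from 5/18*a*b - 1/2*a*c**2 + 10/9*a*c + 11/6*a + 2/9*c - 4/9 → -1/2*a*c**2 + 10/9*a*c + 11/6*a + 25/324*b**2 - 5/36*b*c**2 + 205/324*b + 2/9*c - 4/9
  leading term a*c**2: subtract (-1/12*c**2)·g_2 from -1/2*a*c**2 + 10/9*a*c + 11/6*a + 25/324*b**2 - 5/36*b*c**2 + 205/324*b + 2/9*c - 4/9 → 10/9*a*c + 11/6*a + 25/324*b**2 - 5/18*b*c**2 + 205/324*b + 1/4*c**4 - 41/36*c**2 + 2/9*c - 4/9
  leading term a*c: subtract (5/27*c)·g_2 from 10/9*a*c + 11/6*a + 25/324*b**2 - 5/18*b*c**2 + 205/324*b + 1/4*c**4 - 41/36*c**2 + 2/9*c - 4/9 → 11/6*a + 25/324*b**2 - 5/18*b*c**2 + 25/81*b*c + 205/324*b + 1/4*c**4 - 5/9*c**3 - 41/36*c**2 + 223/81*c - 4/9
  leading term a: subtract (11/36)·g_2 from 11/6*a + 25/324*b**2 - 5/18*b*c**2 + 25/81*b*c + 205/324*b + 1/4*c**4 - 5/9*c**3 - 41/36*c**2 + 223/81*c - 4/9 → 25/324*b**2 - 5/18*b*c**2 + 25/81*b*c + 185/162*b + 1/4*c**4 - 5/9*c**3 - 37/18*c**2 + 223/81*c + 403/108
  leading term b**2: subtract (-25/1944*b)·g_3 from 25/324*b**2 - 5/18*b*c**2 + 25/81*b*c + 185/162*b + 1/4*c**4 - 5/9*c**3 - 37/18*c**2 + 223/81*c + 403/108 → -5/18*b*c**2 + 25/81*b*c + 115/108*b + 1/4*c**4 - 5/9*c**3 - 37/18*c**2 + 223/81*c + 403/108
  leading term b*c**2: subtract (5/108*c**2)·g_3 from -5/18*b*c**2 + 25/81*b*c + 115/108*b + 1/4*c**4 - 5/9*c**3 - 37/18*c**2 + 223/81*c + 403/108 → 25/81*b*c + 115/108*b + 1/4*c**4 - 5/9*c**3 - 16/9*c**2 + 223/81*c + 403/108
  leading term b*c: subtract (-25/486*c)·g_3 from 25/81*b*c + 115/108*b + 1/4*c**4 - 5/9*c**3 - 16/9*c**2 + 223/81*c + 403/108 → 115/108*b + 1/4*c**4 - 5/9*c**3 - 16/9*c**2 + 22/9*c + 403/108
  leading term b: subtract (-115/648)·g_3 from 115/108*b + 1/4*c**4 - 5/9*c**3 - 16/9*c**2 + 22/9*c + 403/108 → 1/4*c**4 - 5/9*c**3 - 16/9*c**2 + 22/9*c + 8/3
  leading term c**4: no divisor's leading term divides it; move 1/4*c**4 to the remainder.
  leading term c**3: no divisor's leading term divides it; move -5/9*c**3 to the remainder.
  leading term c**2: no divisor's leading term divides it; move -16/9*c**2 to the remainder.
  leading term c: no divisor's leading term divides it; move 22/9*c to the remainder.
  leading term 1: no divisor's leading term divides it; move 8/3 to the remainder.
The remainder 1/4*c**4 - 5/9*c**3 - 16/9*c**2 + 22/9*c + 8/3 is nonzero, so it would be added as the next basis element.

S(g_1, g_2) = 5/18*a*b - 1/2*a*c**2 + 10/9*a*c + 11/6*a + 2/9*c - 4/9; remainder on division = 1/4*c**4 - 5/9*c**3 - 16/9*c**2 + 22/9*c + 8/3.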